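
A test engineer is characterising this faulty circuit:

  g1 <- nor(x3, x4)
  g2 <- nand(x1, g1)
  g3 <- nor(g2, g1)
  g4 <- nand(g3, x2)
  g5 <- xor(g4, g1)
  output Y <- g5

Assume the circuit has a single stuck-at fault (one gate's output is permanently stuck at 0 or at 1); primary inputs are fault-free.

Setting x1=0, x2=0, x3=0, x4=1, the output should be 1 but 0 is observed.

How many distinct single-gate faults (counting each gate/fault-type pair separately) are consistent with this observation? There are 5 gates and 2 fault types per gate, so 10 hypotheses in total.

3

Fault-free: g1=0, g2=1, g3=0, g4=1, g5=1 → 1. Observed 0.
  g1 stuck-at-0: output 1 ✗
  g1 stuck-at-1: output 0 ✓
  g2 stuck-at-0: output 1 ✗
  g2 stuck-at-1: output 1 ✗
  g3 stuck-at-0: output 1 ✗
  g3 stuck-at-1: output 1 ✗
  g4 stuck-at-0: output 0 ✓
  g4 stuck-at-1: output 1 ✗
  g5 stuck-at-0: output 0 ✓
  g5 stuck-at-1: output 1 ✗
Consistent faults: {g1 stuck-at-1, g4 stuck-at-0, g5 stuck-at-0} — 3 in all.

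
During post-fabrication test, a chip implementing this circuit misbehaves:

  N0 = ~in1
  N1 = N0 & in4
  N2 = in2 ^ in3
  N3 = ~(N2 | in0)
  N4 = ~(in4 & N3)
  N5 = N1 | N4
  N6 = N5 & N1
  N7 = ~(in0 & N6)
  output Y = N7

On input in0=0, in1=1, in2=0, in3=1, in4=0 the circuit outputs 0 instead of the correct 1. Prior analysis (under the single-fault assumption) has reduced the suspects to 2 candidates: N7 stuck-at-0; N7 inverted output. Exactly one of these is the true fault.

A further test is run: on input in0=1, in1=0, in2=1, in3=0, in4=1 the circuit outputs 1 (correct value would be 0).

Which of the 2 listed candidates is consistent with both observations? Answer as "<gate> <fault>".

Evaluate each candidate on input in0=1, in1=0, in2=1, in3=0, in4=1:
  N7 stuck-at-0: N0=1, N1=1, N2=1, N3=0, N4=1, N5=1, N6=1, N7=0 [stuck-at-0] → 0 — eliminated
  N7 inverted output: N0=1, N1=1, N2=1, N3=0, N4=1, N5=1, N6=1, N7=1 [inverted output] → 1 — matches
Only N7 inverted output reproduces the observed 1.

N7 inverted output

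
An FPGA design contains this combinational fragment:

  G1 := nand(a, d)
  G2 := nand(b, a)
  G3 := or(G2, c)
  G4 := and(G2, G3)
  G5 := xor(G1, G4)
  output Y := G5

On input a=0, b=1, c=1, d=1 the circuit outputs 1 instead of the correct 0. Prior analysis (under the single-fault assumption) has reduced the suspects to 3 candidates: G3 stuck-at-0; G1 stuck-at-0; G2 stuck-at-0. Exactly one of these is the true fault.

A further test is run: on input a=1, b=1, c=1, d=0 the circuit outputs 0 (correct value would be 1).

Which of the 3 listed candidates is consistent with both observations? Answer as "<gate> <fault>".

Evaluate each candidate on input a=1, b=1, c=1, d=0:
  G3 stuck-at-0: G1=1, G2=0, G3=0 [stuck-at-0], G4=0, G5=1 → 1 — eliminated
  G1 stuck-at-0: G1=0 [stuck-at-0], G2=0, G3=1, G4=0, G5=0 → 0 — matches
  G2 stuck-at-0: G1=1, G2=0 [stuck-at-0], G3=1, G4=0, G5=1 → 1 — eliminated
Only G1 stuck-at-0 reproduces the observed 0.

G1 stuck-at-0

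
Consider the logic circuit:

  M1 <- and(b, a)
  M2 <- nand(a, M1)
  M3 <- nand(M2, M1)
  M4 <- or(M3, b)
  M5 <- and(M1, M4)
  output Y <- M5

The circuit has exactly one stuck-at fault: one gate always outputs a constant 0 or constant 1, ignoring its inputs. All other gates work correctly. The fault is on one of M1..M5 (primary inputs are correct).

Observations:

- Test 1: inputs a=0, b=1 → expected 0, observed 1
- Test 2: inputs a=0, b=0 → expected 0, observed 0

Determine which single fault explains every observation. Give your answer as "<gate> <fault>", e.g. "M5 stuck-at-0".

M1 stuck-at-1

Fault-free values for test 1 (a=0, b=1): M1=0, M2=1, M3=1, M4=1, M5=0, giving Y=0. Observed 1.
Test 1: faults giving observed 1 are {M1 stuck-at-1, M5 stuck-at-1}.
Test 2 (a=0, b=0): fault-free M1=0, M2=1, M3=1, M4=1, M5=0 → 0; observed 0. Eliminates M5 stuck-at-1.
Only M1 stuck-at-1 is consistent with every test.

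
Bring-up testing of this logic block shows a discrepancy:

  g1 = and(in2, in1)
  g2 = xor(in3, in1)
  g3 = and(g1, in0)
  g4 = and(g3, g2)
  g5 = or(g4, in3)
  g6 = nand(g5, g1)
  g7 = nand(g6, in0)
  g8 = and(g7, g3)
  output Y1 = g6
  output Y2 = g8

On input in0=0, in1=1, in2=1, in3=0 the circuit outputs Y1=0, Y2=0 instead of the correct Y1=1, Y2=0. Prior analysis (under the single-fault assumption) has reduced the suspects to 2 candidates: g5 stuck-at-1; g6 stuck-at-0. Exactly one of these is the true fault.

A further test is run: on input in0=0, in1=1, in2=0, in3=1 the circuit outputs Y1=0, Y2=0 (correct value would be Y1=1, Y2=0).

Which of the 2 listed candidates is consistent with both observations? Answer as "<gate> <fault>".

Evaluate each candidate on input in0=0, in1=1, in2=0, in3=1:
  g5 stuck-at-1: g1=0, g2=0, g3=0, g4=0, g5=1 [stuck-at-1], g6=1, g7=1, g8=0 → Y1=1, Y2=0 — eliminated
  g6 stuck-at-0: g1=0, g2=0, g3=0, g4=0, g5=1, g6=0 [stuck-at-0], g7=1, g8=0 → Y1=0, Y2=0 — matches
Only g6 stuck-at-0 reproduces the observed Y1=0, Y2=0.

g6 stuck-at-0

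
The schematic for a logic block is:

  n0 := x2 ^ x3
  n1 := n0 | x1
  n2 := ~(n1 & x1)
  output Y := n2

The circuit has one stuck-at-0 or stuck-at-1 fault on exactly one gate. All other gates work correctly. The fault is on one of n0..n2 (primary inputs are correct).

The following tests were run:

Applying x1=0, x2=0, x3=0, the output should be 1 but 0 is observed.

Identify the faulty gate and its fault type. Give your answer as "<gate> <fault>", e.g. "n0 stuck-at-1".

Fault-free values for test 1 (x1=0, x2=0, x3=0): n0=0, n1=0, n2=1, giving Y=1. Observed 0.
Test 1: faults giving observed 0 are {n2 stuck-at-0}.
Only n2 stuck-at-0 is consistent with every test.

n2 stuck-at-0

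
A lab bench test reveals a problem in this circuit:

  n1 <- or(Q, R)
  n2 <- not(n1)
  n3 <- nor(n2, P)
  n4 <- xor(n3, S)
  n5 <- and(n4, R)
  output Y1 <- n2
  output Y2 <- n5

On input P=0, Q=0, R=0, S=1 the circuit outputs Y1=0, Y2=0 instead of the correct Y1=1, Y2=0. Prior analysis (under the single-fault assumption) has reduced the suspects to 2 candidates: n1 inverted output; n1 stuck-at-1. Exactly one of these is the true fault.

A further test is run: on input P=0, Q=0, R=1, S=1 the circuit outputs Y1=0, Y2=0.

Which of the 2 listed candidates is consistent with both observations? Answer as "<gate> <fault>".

n1 stuck-at-1

Evaluate each candidate on input P=0, Q=0, R=1, S=1:
  n1 inverted output: n1=0 [inverted output], n2=1, n3=0, n4=1, n5=1 → Y1=1, Y2=1 — eliminated
  n1 stuck-at-1: n1=1 [stuck-at-1], n2=0, n3=1, n4=0, n5=0 → Y1=0, Y2=0 — matches
Only n1 stuck-at-1 reproduces the observed Y1=0, Y2=0.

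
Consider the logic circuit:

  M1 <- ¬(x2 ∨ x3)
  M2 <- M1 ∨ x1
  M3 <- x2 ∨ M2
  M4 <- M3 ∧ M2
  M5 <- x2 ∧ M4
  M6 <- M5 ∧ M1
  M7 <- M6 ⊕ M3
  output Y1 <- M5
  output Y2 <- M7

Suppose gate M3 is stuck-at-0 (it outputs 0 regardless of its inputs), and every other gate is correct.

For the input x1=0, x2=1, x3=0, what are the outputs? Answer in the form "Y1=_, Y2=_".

Y1=0, Y2=0

Propagate with M3 forced: M1=0, M2=0, M3=0 [stuck-at-0], M4=0, M5=0, M6=0, M7=0.
So the outputs are Y1=0, Y2=0. (Without the fault they would be Y1=0, Y2=1.)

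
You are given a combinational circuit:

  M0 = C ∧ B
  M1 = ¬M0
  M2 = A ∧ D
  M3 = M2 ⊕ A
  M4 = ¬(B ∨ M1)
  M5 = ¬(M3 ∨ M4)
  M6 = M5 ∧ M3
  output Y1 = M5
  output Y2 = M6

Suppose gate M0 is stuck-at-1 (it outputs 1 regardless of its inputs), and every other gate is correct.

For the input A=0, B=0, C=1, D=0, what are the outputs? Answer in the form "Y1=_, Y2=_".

Y1=0, Y2=0

Propagate with M0 forced: M0=1 [stuck-at-1], M1=0, M2=0, M3=0, M4=1, M5=0, M6=0.
So the outputs are Y1=0, Y2=0. (Without the fault they would be Y1=1, Y2=0.)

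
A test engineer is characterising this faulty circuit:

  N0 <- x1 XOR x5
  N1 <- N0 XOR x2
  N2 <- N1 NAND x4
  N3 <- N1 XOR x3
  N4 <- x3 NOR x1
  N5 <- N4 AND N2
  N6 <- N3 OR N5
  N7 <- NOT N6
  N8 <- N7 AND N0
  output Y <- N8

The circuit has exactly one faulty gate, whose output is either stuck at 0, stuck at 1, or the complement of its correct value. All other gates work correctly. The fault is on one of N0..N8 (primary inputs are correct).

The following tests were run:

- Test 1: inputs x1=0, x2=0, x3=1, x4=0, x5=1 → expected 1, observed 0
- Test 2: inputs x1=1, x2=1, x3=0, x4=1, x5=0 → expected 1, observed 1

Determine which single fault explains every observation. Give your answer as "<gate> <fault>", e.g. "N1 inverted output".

Fault-free values for test 1 (x1=0, x2=0, x3=1, x4=0, x5=1): N0=1, N1=1, N2=1, N3=0, N4=0, N5=0, N6=0, N7=1, N8=1, giving Y=1. Observed 0.
Test 1: faults giving observed 0 are {N0 stuck-at-0, N0 inverted output, N1 stuck-at-0, N1 inverted output, N3 stuck-at-1, N3 inverted output, N4 stuck-at-1, N4 inverted output, N5 stuck-at-1, N5 inverted output, N6 stuck-at-1, N6 inverted output, N7 stuck-at-0, N7 inverted output, N8 stuck-at-0, N8 inverted output}.
Test 2 (x1=1, x2=1, x3=0, x4=1, x5=0): fault-free N0=1, N1=0, N2=1, N3=0, N4=0, N5=0, N6=0, N7=1, N8=1 → 1; observed 1. Eliminates N0 stuck-at-0, N0 inverted output, N1 inverted output, N3 stuck-at-1, N3 inverted output, N4 stuck-at-1, N4 inverted output, N5 stuck-at-1, N5 inverted output, N6 stuck-at-1, N6 inverted output, N7 stuck-at-0, N7 inverted output, N8 stuck-at-0, N8 inverted output.
Only N1 stuck-at-0 is consistent with every test.

N1 stuck-at-0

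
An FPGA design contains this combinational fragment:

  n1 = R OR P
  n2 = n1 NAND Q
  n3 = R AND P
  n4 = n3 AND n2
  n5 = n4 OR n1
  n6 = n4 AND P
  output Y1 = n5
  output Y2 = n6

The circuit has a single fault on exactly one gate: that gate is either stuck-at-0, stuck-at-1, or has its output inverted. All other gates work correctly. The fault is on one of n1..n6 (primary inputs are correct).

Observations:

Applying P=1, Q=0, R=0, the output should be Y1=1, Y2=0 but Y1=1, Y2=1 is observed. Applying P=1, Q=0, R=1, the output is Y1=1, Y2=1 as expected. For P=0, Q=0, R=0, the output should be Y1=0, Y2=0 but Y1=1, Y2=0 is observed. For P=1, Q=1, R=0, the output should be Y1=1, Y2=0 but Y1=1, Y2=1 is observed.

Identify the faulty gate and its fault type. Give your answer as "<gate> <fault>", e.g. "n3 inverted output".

n4 stuck-at-1

Fault-free values for test 1 (P=1, Q=0, R=0): n1=1, n2=1, n3=0, n4=0, n5=1, n6=0, giving Y1=1, Y2=0. Observed Y1=1, Y2=1.
Test 1: faults giving observed Y1=1, Y2=1 are {n3 stuck-at-1, n3 inverted output, n4 stuck-at-1, n4 inverted output, n6 stuck-at-1, n6 inverted output}.
Test 2 (P=1, Q=0, R=1): fault-free n1=1, n2=1, n3=1, n4=1, n5=1, n6=1 → Y1=1, Y2=1; observed Y1=1, Y2=1. Eliminates n3 inverted output, n4 inverted output, n6 inverted output.
Test 3 (P=0, Q=0, R=0): fault-free n1=0, n2=1, n3=0, n4=0, n5=0, n6=0 → Y1=0, Y2=0; observed Y1=1, Y2=0. Eliminates n6 stuck-at-1.
Test 4 (P=1, Q=1, R=0): fault-free n1=1, n2=0, n3=0, n4=0, n5=1, n6=0 → Y1=1, Y2=0; observed Y1=1, Y2=1. Eliminates n3 stuck-at-1.
Only n4 stuck-at-1 is consistent with every test.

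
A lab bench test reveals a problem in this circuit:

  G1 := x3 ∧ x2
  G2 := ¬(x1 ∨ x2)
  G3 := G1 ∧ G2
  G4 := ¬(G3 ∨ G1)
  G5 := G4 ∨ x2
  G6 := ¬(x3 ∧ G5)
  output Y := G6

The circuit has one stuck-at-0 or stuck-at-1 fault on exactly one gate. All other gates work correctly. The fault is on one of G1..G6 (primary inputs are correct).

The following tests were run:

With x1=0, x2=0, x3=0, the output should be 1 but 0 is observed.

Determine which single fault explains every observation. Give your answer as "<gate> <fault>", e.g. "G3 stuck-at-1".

G6 stuck-at-0

Fault-free values for test 1 (x1=0, x2=0, x3=0): G1=0, G2=1, G3=0, G4=1, G5=1, G6=1, giving Y=1. Observed 0.
Test 1: faults giving observed 0 are {G6 stuck-at-0}.
Only G6 stuck-at-0 is consistent with every test.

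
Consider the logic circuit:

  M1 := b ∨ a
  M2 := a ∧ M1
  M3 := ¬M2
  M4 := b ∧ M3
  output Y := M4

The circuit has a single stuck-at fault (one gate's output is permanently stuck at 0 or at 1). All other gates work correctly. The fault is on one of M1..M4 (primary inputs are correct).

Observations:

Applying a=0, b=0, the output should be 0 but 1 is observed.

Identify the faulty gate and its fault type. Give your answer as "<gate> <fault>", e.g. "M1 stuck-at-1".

Fault-free values for test 1 (a=0, b=0): M1=0, M2=0, M3=1, M4=0, giving Y=0. Observed 1.
Test 1: faults giving observed 1 are {M4 stuck-at-1}.
Only M4 stuck-at-1 is consistent with every test.

M4 stuck-at-1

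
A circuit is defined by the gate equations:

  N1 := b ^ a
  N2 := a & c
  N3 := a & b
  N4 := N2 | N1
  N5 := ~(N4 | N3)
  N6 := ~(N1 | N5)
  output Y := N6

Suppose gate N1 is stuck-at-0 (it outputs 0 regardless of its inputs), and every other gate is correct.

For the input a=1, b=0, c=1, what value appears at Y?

1

Propagate with N1 forced: N1=0 [stuck-at-0], N2=1, N3=0, N4=1, N5=0, N6=1.
So Y = 1. (Without the fault it would be 0.)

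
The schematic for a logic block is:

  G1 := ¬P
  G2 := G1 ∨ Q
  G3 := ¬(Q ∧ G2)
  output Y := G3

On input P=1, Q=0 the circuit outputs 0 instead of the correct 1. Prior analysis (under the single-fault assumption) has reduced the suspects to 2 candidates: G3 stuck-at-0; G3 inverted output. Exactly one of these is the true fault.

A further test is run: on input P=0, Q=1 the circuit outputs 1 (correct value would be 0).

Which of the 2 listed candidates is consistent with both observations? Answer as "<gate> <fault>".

G3 inverted output

Evaluate each candidate on input P=0, Q=1:
  G3 stuck-at-0: G1=1, G2=1, G3=0 [stuck-at-0] → 0 — eliminated
  G3 inverted output: G1=1, G2=1, G3=1 [inverted output] → 1 — matches
Only G3 inverted output reproduces the observed 1.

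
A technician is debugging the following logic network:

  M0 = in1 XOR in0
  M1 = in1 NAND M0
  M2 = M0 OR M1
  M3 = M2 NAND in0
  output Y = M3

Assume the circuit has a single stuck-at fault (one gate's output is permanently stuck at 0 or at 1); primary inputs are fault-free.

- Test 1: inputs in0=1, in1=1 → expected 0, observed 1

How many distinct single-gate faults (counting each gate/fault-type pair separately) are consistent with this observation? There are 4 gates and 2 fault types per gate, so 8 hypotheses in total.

3

Fault-free: M0=0, M1=1, M2=1, M3=0 → 0. Observed 1.
  M0 stuck-at-0: output 0 ✗
  M0 stuck-at-1: output 0 ✗
  M1 stuck-at-0: output 1 ✓
  M1 stuck-at-1: output 0 ✗
  M2 stuck-at-0: output 1 ✓
  M2 stuck-at-1: output 0 ✗
  M3 stuck-at-0: output 0 ✗
  M3 stuck-at-1: output 1 ✓
Consistent faults: {M1 stuck-at-0, M2 stuck-at-0, M3 stuck-at-1} — 3 in all.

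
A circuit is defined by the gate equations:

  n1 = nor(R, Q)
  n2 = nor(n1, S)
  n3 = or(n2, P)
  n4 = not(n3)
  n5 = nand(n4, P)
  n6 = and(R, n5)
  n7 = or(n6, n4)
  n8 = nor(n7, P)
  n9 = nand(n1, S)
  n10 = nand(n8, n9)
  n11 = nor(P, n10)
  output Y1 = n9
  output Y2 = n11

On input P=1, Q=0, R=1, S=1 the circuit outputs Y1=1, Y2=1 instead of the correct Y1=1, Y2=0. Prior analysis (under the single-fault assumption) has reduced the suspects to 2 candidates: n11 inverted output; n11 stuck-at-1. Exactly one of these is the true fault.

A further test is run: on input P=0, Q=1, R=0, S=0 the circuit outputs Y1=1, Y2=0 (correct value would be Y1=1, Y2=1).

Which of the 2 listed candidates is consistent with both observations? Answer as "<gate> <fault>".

Evaluate each candidate on input P=0, Q=1, R=0, S=0:
  n11 inverted output: n1=0, n2=1, n3=1, n4=0, n5=1, n6=0, n7=0, n8=1, n9=1, n10=0, n11=0 [inverted output] → Y1=1, Y2=0 — matches
  n11 stuck-at-1: n1=0, n2=1, n3=1, n4=0, n5=1, n6=0, n7=0, n8=1, n9=1, n10=0, n11=1 [stuck-at-1] → Y1=1, Y2=1 — eliminated
Only n11 inverted output reproduces the observed Y1=1, Y2=0.

n11 inverted output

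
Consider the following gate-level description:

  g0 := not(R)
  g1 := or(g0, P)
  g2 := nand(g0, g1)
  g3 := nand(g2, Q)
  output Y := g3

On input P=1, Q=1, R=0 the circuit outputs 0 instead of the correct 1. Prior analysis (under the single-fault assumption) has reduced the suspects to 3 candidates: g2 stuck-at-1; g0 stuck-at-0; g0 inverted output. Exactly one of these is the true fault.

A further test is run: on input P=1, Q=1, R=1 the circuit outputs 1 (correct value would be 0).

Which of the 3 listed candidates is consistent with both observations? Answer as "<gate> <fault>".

Evaluate each candidate on input P=1, Q=1, R=1:
  g2 stuck-at-1: g0=0, g1=1, g2=1 [stuck-at-1], g3=0 → 0 — eliminated
  g0 stuck-at-0: g0=0 [stuck-at-0], g1=1, g2=1, g3=0 → 0 — eliminated
  g0 inverted output: g0=1 [inverted output], g1=1, g2=0, g3=1 → 1 — matches
Only g0 inverted output reproduces the observed 1.

g0 inverted output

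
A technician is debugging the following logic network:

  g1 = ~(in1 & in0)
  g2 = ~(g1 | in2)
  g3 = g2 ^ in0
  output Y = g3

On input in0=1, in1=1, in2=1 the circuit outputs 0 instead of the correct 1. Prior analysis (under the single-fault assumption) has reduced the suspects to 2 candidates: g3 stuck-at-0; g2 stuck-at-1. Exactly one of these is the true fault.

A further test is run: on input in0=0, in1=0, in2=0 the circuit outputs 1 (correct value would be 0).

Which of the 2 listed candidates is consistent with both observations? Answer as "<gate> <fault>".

Evaluate each candidate on input in0=0, in1=0, in2=0:
  g3 stuck-at-0: g1=1, g2=0, g3=0 [stuck-at-0] → 0 — eliminated
  g2 stuck-at-1: g1=1, g2=1 [stuck-at-1], g3=1 → 1 — matches
Only g2 stuck-at-1 reproduces the observed 1.

g2 stuck-at-1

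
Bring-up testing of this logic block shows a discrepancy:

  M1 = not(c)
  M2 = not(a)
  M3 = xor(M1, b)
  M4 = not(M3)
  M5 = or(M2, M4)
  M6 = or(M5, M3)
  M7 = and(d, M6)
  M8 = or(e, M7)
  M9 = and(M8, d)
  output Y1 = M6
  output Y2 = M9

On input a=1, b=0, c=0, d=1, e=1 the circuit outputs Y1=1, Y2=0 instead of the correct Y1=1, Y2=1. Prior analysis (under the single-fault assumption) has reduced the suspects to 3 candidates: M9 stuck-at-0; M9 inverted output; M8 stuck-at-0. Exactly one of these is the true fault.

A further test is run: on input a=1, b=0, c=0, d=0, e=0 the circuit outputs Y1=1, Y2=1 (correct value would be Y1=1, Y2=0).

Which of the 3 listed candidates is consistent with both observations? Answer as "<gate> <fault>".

M9 inverted output

Evaluate each candidate on input a=1, b=0, c=0, d=0, e=0:
  M9 stuck-at-0: M1=1, M2=0, M3=1, M4=0, M5=0, M6=1, M7=0, M8=0, M9=0 [stuck-at-0] → Y1=1, Y2=0 — eliminated
  M9 inverted output: M1=1, M2=0, M3=1, M4=0, M5=0, M6=1, M7=0, M8=0, M9=1 [inverted output] → Y1=1, Y2=1 — matches
  M8 stuck-at-0: M1=1, M2=0, M3=1, M4=0, M5=0, M6=1, M7=0, M8=0 [stuck-at-0], M9=0 → Y1=1, Y2=0 — eliminated
Only M9 inverted output reproduces the observed Y1=1, Y2=1.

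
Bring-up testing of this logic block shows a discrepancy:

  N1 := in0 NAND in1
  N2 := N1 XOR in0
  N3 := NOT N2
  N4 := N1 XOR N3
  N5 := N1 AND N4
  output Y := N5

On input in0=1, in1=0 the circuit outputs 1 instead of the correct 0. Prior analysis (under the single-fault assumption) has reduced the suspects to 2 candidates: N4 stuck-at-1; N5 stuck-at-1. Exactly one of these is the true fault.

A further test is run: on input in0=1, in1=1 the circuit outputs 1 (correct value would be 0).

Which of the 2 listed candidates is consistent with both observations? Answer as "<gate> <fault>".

N5 stuck-at-1

Evaluate each candidate on input in0=1, in1=1:
  N4 stuck-at-1: N1=0, N2=1, N3=0, N4=1 [stuck-at-1], N5=0 → 0 — eliminated
  N5 stuck-at-1: N1=0, N2=1, N3=0, N4=0, N5=1 [stuck-at-1] → 1 — matches
Only N5 stuck-at-1 reproduces the observed 1.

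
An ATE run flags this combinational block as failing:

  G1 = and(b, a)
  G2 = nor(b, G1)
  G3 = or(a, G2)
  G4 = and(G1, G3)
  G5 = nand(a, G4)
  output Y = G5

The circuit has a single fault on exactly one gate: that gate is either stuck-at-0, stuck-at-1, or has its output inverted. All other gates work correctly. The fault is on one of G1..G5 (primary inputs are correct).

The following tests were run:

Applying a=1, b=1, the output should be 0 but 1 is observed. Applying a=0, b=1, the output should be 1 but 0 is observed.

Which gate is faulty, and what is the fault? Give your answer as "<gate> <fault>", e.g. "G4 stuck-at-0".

Fault-free values for test 1 (a=1, b=1): G1=1, G2=0, G3=1, G4=1, G5=0, giving Y=0. Observed 1.
Test 1: faults giving observed 1 are {G1 stuck-at-0, G1 inverted output, G3 stuck-at-0, G3 inverted output, G4 stuck-at-0, G4 inverted output, G5 stuck-at-1, G5 inverted output}.
Test 2 (a=0, b=1): fault-free G1=0, G2=0, G3=0, G4=0, G5=1 → 1; observed 0. Eliminates G1 stuck-at-0, G1 inverted output, G3 stuck-at-0, G3 inverted output, G4 stuck-at-0, G4 inverted output, G5 stuck-at-1.
Only G5 inverted output is consistent with every test.

G5 inverted output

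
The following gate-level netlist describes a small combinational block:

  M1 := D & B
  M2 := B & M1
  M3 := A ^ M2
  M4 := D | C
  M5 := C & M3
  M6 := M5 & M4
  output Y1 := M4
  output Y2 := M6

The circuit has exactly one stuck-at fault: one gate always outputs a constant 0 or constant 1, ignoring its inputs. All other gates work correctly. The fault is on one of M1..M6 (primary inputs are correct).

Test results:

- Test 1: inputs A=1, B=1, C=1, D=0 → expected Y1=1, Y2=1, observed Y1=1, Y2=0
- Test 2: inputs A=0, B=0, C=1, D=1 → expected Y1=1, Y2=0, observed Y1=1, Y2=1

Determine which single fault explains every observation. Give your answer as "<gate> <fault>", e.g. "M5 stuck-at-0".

Fault-free values for test 1 (A=1, B=1, C=1, D=0): M1=0, M2=0, M3=1, M4=1, M5=1, M6=1, giving Y1=1, Y2=1. Observed Y1=1, Y2=0.
Test 1: faults giving observed Y1=1, Y2=0 are {M1 stuck-at-1, M2 stuck-at-1, M3 stuck-at-0, M5 stuck-at-0, M6 stuck-at-0}.
Test 2 (A=0, B=0, C=1, D=1): fault-free M1=0, M2=0, M3=0, M4=1, M5=0, M6=0 → Y1=1, Y2=0; observed Y1=1, Y2=1. Eliminates M1 stuck-at-1, M3 stuck-at-0, M5 stuck-at-0, M6 stuck-at-0.
Only M2 stuck-at-1 is consistent with every test.

M2 stuck-at-1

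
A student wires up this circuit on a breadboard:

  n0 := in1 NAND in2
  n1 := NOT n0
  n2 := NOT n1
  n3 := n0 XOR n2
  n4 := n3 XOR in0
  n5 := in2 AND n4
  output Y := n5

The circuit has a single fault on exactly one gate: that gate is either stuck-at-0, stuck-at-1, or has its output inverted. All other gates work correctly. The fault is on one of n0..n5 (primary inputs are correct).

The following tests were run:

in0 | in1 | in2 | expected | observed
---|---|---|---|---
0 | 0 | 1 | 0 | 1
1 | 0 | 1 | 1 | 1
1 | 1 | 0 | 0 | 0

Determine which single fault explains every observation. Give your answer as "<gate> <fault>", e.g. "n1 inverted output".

n4 stuck-at-1

Fault-free values for test 1 (in0=0, in1=0, in2=1): n0=1, n1=0, n2=1, n3=0, n4=0, n5=0, giving Y=0. Observed 1.
Test 1: faults giving observed 1 are {n1 stuck-at-1, n1 inverted output, n2 stuck-at-0, n2 inverted output, n3 stuck-at-1, n3 inverted output, n4 stuck-at-1, n4 inverted output, n5 stuck-at-1, n5 inverted output}.
Test 2 (in0=1, in1=0, in2=1): fault-free n0=1, n1=0, n2=1, n3=0, n4=1, n5=1 → 1; observed 1. Eliminates n1 stuck-at-1, n1 inverted output, n2 stuck-at-0, n2 inverted output, n3 stuck-at-1, n3 inverted output, n4 inverted output, n5 inverted output.
Test 3 (in0=1, in1=1, in2=0): fault-free n0=1, n1=0, n2=1, n3=0, n4=1, n5=0 → 0; observed 0. Eliminates n5 stuck-at-1.
Only n4 stuck-at-1 is consistent with every test.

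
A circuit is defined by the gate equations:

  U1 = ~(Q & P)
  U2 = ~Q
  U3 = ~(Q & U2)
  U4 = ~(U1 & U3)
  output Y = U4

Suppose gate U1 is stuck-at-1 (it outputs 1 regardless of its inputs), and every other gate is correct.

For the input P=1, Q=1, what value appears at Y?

Propagate with U1 forced: U1=1 [stuck-at-1], U2=0, U3=1, U4=0.
So Y = 0. (Without the fault it would be 1.)

0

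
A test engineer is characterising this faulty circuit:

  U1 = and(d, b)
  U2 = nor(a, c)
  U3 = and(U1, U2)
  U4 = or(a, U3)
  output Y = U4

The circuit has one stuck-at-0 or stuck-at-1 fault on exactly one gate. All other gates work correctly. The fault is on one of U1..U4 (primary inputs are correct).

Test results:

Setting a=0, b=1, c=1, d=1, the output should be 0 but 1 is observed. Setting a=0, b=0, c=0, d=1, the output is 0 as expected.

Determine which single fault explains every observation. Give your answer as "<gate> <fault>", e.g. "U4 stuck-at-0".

U2 stuck-at-1

Fault-free values for test 1 (a=0, b=1, c=1, d=1): U1=1, U2=0, U3=0, U4=0, giving Y=0. Observed 1.
Test 1: faults giving observed 1 are {U2 stuck-at-1, U3 stuck-at-1, U4 stuck-at-1}.
Test 2 (a=0, b=0, c=0, d=1): fault-free U1=0, U2=1, U3=0, U4=0 → 0; observed 0. Eliminates U3 stuck-at-1, U4 stuck-at-1.
Only U2 stuck-at-1 is consistent with every test.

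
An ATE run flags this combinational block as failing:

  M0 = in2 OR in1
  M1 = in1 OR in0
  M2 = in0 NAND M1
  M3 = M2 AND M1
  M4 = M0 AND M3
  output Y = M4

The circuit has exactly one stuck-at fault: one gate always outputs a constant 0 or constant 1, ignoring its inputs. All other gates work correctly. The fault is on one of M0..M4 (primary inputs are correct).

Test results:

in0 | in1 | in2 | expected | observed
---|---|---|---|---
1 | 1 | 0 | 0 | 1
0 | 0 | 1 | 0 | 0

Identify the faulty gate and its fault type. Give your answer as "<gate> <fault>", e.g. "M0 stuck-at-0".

Fault-free values for test 1 (in0=1, in1=1, in2=0): M0=1, M1=1, M2=0, M3=0, M4=0, giving Y=0. Observed 1.
Test 1: faults giving observed 1 are {M2 stuck-at-1, M3 stuck-at-1, M4 stuck-at-1}.
Test 2 (in0=0, in1=0, in2=1): fault-free M0=1, M1=0, M2=1, M3=0, M4=0 → 0; observed 0. Eliminates M3 stuck-at-1, M4 stuck-at-1.
Only M2 stuck-at-1 is consistent with every test.

M2 stuck-at-1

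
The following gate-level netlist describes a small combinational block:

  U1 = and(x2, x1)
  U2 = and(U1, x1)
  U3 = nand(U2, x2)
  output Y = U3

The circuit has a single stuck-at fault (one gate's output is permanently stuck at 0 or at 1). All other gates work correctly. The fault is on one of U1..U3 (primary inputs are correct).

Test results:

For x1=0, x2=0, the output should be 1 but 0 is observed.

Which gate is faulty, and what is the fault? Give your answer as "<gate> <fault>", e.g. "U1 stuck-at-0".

U3 stuck-at-0

Fault-free values for test 1 (x1=0, x2=0): U1=0, U2=0, U3=1, giving Y=1. Observed 0.
Test 1: faults giving observed 0 are {U3 stuck-at-0}.
Only U3 stuck-at-0 is consistent with every test.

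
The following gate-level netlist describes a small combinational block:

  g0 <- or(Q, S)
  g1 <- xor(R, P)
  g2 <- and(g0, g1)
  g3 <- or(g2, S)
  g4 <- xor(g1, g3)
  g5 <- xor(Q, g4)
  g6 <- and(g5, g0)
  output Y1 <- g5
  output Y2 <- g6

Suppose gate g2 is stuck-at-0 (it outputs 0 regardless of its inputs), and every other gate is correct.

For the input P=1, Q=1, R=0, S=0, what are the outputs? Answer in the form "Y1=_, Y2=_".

Y1=0, Y2=0

Propagate with g2 forced: g0=1, g1=1, g2=0 [stuck-at-0], g3=0, g4=1, g5=0, g6=0.
So the outputs are Y1=0, Y2=0. (Without the fault they would be Y1=1, Y2=1.)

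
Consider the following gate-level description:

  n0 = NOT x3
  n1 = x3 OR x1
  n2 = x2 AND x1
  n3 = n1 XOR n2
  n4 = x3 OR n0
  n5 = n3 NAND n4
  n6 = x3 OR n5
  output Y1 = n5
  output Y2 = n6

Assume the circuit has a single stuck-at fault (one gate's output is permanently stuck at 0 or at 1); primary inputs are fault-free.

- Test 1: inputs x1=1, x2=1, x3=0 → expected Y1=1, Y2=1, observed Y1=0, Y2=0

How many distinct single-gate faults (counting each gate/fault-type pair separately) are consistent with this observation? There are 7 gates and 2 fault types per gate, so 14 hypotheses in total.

Fault-free: n0=1, n1=1, n2=1, n3=0, n4=1, n5=1, n6=1 → Y1=1, Y2=1. Observed Y1=0, Y2=0.
  n0 stuck-at-0: output Y1=1, Y2=1 ✗
  n0 stuck-at-1: output Y1=1, Y2=1 ✗
  n1 stuck-at-0: output Y1=0, Y2=0 ✓
  n1 stuck-at-1: output Y1=1, Y2=1 ✗
  n2 stuck-at-0: output Y1=0, Y2=0 ✓
  n2 stuck-at-1: output Y1=1, Y2=1 ✗
  n3 stuck-at-0: output Y1=1, Y2=1 ✗
  n3 stuck-at-1: output Y1=0, Y2=0 ✓
  n4 stuck-at-0: output Y1=1, Y2=1 ✗
  n4 stuck-at-1: output Y1=1, Y2=1 ✗
  n5 stuck-at-0: output Y1=0, Y2=0 ✓
  n5 stuck-at-1: output Y1=1, Y2=1 ✗
  n6 stuck-at-0: output Y1=1, Y2=0 ✗
  n6 stuck-at-1: output Y1=1, Y2=1 ✗
Consistent faults: {n1 stuck-at-0, n2 stuck-at-0, n3 stuck-at-1, n5 stuck-at-0} — 4 in all.

4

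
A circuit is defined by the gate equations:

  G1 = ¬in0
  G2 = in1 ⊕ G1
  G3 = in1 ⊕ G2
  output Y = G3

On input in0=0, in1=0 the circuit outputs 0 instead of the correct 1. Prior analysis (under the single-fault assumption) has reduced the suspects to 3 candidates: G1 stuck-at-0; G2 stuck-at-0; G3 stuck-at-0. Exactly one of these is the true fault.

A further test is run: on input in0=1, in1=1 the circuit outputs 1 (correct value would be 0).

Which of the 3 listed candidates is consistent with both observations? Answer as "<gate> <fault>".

Evaluate each candidate on input in0=1, in1=1:
  G1 stuck-at-0: G1=0 [stuck-at-0], G2=1, G3=0 → 0 — eliminated
  G2 stuck-at-0: G1=0, G2=0 [stuck-at-0], G3=1 → 1 — matches
  G3 stuck-at-0: G1=0, G2=1, G3=0 [stuck-at-0] → 0 — eliminated
Only G2 stuck-at-0 reproduces the observed 1.

G2 stuck-at-0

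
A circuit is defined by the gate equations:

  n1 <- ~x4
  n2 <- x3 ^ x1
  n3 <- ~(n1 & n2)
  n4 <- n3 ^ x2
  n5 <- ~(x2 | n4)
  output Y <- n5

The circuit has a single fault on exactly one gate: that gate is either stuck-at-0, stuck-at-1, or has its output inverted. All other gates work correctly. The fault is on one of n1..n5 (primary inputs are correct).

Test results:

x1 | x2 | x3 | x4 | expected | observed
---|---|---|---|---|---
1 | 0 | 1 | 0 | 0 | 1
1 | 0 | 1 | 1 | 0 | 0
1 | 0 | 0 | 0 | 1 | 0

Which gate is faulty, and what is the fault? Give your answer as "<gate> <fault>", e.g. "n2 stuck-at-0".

Fault-free values for test 1 (x1=1, x2=0, x3=1, x4=0): n1=1, n2=0, n3=1, n4=1, n5=0, giving Y=0. Observed 1.
Test 1: faults giving observed 1 are {n2 stuck-at-1, n2 inverted output, n3 stuck-at-0, n3 inverted output, n4 stuck-at-0, n4 inverted output, n5 stuck-at-1, n5 inverted output}.
Test 2 (x1=1, x2=0, x3=1, x4=1): fault-free n1=0, n2=0, n3=1, n4=1, n5=0 → 0; observed 0. Eliminates n3 stuck-at-0, n3 inverted output, n4 stuck-at-0, n4 inverted output, n5 stuck-at-1, n5 inverted output.
Test 3 (x1=1, x2=0, x3=0, x4=0): fault-free n1=1, n2=1, n3=0, n4=0, n5=1 → 1; observed 0. Eliminates n2 stuck-at-1.
Only n2 inverted output is consistent with every test.

n2 inverted output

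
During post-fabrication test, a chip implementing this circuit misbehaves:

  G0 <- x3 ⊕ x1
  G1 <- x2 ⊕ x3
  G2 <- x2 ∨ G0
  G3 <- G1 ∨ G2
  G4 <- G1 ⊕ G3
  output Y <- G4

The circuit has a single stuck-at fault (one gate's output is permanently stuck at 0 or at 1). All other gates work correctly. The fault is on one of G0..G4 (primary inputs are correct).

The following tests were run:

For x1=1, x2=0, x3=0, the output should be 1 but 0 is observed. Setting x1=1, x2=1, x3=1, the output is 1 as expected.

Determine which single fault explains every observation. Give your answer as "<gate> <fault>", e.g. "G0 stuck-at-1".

Fault-free values for test 1 (x1=1, x2=0, x3=0): G0=1, G1=0, G2=1, G3=1, G4=1, giving Y=1. Observed 0.
Test 1: faults giving observed 0 are {G0 stuck-at-0, G1 stuck-at-1, G2 stuck-at-0, G3 stuck-at-0, G4 stuck-at-0}.
Test 2 (x1=1, x2=1, x3=1): fault-free G0=0, G1=0, G2=1, G3=1, G4=1 → 1; observed 1. Eliminates G1 stuck-at-1, G2 stuck-at-0, G3 stuck-at-0, G4 stuck-at-0.
Only G0 stuck-at-0 is consistent with every test.

G0 stuck-at-0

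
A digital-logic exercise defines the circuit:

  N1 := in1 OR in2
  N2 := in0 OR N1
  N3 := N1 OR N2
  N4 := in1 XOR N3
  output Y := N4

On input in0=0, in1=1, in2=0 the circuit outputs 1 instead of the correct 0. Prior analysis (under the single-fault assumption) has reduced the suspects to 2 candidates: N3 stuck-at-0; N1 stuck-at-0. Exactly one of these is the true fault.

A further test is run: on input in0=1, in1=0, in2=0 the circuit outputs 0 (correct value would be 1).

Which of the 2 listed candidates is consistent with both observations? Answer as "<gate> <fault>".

N3 stuck-at-0

Evaluate each candidate on input in0=1, in1=0, in2=0:
  N3 stuck-at-0: N1=0, N2=1, N3=0 [stuck-at-0], N4=0 → 0 — matches
  N1 stuck-at-0: N1=0 [stuck-at-0], N2=1, N3=1, N4=1 → 1 — eliminated
Only N3 stuck-at-0 reproduces the observed 0.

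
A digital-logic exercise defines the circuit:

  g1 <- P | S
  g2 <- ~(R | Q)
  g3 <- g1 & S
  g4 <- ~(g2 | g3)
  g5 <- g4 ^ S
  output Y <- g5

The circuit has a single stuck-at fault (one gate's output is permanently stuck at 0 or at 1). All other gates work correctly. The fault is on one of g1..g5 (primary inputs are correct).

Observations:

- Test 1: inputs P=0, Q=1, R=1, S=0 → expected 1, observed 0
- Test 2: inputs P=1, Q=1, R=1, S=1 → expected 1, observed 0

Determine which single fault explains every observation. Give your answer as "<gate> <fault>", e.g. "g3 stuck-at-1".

g5 stuck-at-0

Fault-free values for test 1 (P=0, Q=1, R=1, S=0): g1=0, g2=0, g3=0, g4=1, g5=1, giving Y=1. Observed 0.
Test 1: faults giving observed 0 are {g2 stuck-at-1, g3 stuck-at-1, g4 stuck-at-0, g5 stuck-at-0}.
Test 2 (P=1, Q=1, R=1, S=1): fault-free g1=1, g2=0, g3=1, g4=0, g5=1 → 1; observed 0. Eliminates g2 stuck-at-1, g3 stuck-at-1, g4 stuck-at-0.
Only g5 stuck-at-0 is consistent with every test.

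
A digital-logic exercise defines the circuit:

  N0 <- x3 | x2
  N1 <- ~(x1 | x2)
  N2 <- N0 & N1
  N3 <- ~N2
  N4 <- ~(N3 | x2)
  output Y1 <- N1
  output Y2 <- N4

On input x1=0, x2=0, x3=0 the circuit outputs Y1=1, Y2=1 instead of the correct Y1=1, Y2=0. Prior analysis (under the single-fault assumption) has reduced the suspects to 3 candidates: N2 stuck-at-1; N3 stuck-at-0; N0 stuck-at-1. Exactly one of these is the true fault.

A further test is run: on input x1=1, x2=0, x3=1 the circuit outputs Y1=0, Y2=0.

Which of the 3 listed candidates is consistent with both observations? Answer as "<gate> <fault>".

Evaluate each candidate on input x1=1, x2=0, x3=1:
  N2 stuck-at-1: N0=1, N1=0, N2=1 [stuck-at-1], N3=0, N4=1 → Y1=0, Y2=1 — eliminated
  N3 stuck-at-0: N0=1, N1=0, N2=0, N3=0 [stuck-at-0], N4=1 → Y1=0, Y2=1 — eliminated
  N0 stuck-at-1: N0=1 [stuck-at-1], N1=0, N2=0, N3=1, N4=0 → Y1=0, Y2=0 — matches
Only N0 stuck-at-1 reproduces the observed Y1=0, Y2=0.

N0 stuck-at-1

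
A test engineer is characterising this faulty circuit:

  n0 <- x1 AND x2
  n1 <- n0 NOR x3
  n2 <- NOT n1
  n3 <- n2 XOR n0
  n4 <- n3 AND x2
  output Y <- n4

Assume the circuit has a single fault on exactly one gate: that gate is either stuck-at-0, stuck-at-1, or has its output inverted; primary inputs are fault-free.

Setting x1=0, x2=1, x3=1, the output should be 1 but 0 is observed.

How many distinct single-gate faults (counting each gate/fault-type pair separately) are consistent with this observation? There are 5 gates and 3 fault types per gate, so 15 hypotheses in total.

10

Fault-free: n0=0, n1=0, n2=1, n3=1, n4=1 → 1. Observed 0.
  n0: stuck-at-1, inverted output ✓; others ✗
  n1: stuck-at-1, inverted output ✓; others ✗
  n2: stuck-at-0, inverted output ✓; others ✗
  n3: stuck-at-0, inverted output ✓; others ✗
  n4: stuck-at-0, inverted output ✓; others ✗
Consistent faults: {n0 stuck-at-1, n0 inverted output, n1 stuck-at-1, n1 inverted output, n2 stuck-at-0, n2 inverted output, n3 stuck-at-0, n3 inverted output, n4 stuck-at-0, n4 inverted output} — 10 in all.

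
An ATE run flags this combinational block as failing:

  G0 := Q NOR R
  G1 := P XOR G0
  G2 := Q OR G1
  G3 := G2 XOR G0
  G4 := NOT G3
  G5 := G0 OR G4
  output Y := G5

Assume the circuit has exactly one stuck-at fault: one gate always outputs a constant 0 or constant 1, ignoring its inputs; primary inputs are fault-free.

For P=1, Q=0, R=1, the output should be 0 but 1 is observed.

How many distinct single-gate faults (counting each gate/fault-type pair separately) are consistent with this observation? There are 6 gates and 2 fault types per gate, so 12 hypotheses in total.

Fault-free: G0=0, G1=1, G2=1, G3=1, G4=0, G5=0 → 0. Observed 1.
  G0 stuck-at-0: output 0 ✗
  G0 stuck-at-1: output 1 ✓
  G1 stuck-at-0: output 1 ✓
  G1 stuck-at-1: output 0 ✗
  G2 stuck-at-0: output 1 ✓
  G2 stuck-at-1: output 0 ✗
  G3 stuck-at-0: output 1 ✓
  G3 stuck-at-1: output 0 ✗
  G4 stuck-at-0: output 0 ✗
  G4 stuck-at-1: output 1 ✓
  G5 stuck-at-0: output 0 ✗
  G5 stuck-at-1: output 1 ✓
Consistent faults: {G0 stuck-at-1, G1 stuck-at-0, G2 stuck-at-0, G3 stuck-at-0, G4 stuck-at-1, G5 stuck-at-1} — 6 in all.

6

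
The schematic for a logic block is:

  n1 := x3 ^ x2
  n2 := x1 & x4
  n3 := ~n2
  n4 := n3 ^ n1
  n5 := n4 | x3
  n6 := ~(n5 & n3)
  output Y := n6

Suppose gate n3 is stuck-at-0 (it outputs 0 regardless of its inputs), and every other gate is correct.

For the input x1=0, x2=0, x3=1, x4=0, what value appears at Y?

1

Propagate with n3 forced: n1=1, n2=0, n3=0 [stuck-at-0], n4=1, n5=1, n6=1.
So Y = 1. (Without the fault it would be 0.)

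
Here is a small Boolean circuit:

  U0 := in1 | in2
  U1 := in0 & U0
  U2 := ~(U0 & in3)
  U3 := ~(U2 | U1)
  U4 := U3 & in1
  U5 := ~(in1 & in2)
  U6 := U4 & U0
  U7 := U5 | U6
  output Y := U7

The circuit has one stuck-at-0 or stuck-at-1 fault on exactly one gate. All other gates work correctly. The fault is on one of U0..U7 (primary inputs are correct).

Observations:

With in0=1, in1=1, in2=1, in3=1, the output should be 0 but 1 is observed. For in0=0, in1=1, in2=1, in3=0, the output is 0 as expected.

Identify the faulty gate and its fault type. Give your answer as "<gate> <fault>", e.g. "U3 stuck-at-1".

Fault-free values for test 1 (in0=1, in1=1, in2=1, in3=1): U0=1, U1=1, U2=0, U3=0, U4=0, U5=0, U6=0, U7=0, giving Y=0. Observed 1.
Test 1: faults giving observed 1 are {U1 stuck-at-0, U3 stuck-at-1, U4 stuck-at-1, U5 stuck-at-1, U6 stuck-at-1, U7 stuck-at-1}.
Test 2 (in0=0, in1=1, in2=1, in3=0): fault-free U0=1, U1=0, U2=1, U3=0, U4=0, U5=0, U6=0, U7=0 → 0; observed 0. Eliminates U3 stuck-at-1, U4 stuck-at-1, U5 stuck-at-1, U6 stuck-at-1, U7 stuck-at-1.
Only U1 stuck-at-0 is consistent with every test.

U1 stuck-at-0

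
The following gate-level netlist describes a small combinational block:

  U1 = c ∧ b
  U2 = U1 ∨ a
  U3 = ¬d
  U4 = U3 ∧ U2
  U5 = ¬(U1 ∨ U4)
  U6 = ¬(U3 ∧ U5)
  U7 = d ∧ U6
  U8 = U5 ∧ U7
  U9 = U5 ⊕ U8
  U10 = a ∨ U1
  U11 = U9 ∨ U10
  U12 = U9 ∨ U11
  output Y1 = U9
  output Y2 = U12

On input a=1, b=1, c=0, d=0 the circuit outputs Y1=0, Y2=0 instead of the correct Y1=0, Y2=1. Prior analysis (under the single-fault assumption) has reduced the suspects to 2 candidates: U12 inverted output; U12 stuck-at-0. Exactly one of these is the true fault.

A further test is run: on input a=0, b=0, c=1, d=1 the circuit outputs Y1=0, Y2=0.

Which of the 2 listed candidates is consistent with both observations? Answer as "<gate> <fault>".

U12 stuck-at-0

Evaluate each candidate on input a=0, b=0, c=1, d=1:
  U12 inverted output: U1=0, U2=0, U3=0, U4=0, U5=1, U6=1, U7=1, U8=1, U9=0, U10=0, U11=0, U12=1 [inverted output] → Y1=0, Y2=1 — eliminated
  U12 stuck-at-0: U1=0, U2=0, U3=0, U4=0, U5=1, U6=1, U7=1, U8=1, U9=0, U10=0, U11=0, U12=0 [stuck-at-0] → Y1=0, Y2=0 — matches
Only U12 stuck-at-0 reproduces the observed Y1=0, Y2=0.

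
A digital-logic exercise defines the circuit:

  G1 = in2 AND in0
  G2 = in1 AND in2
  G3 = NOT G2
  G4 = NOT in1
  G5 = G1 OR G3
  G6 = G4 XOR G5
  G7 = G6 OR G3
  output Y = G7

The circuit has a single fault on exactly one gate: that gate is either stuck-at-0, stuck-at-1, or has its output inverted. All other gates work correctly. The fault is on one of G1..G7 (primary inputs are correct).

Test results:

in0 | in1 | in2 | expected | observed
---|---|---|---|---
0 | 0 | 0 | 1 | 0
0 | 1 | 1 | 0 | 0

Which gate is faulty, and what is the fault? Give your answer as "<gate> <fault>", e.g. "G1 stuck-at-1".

Fault-free values for test 1 (in0=0, in1=0, in2=0): G1=0, G2=0, G3=1, G4=1, G5=1, G6=0, G7=1, giving Y=1. Observed 0.
Test 1: faults giving observed 0 are {G7 stuck-at-0, G7 inverted output}.
Test 2 (in0=0, in1=1, in2=1): fault-free G1=0, G2=1, G3=0, G4=0, G5=0, G6=0, G7=0 → 0; observed 0. Eliminates G7 inverted output.
Only G7 stuck-at-0 is consistent with every test.

G7 stuck-at-0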